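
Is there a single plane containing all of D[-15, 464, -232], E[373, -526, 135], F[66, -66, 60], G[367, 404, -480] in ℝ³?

A normal to the plane through D, E, F is n = DE × DF = (-94570, -83569, -125450).
The plane has equation n·P = -8253066. For G: n·G = -8253066.
Equal, so G lies in the plane and all four are coplanar.

Yes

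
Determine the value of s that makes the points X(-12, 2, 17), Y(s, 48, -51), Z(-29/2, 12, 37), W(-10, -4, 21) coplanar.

The points are coplanar iff XY · (XZ × XW) = 0.
Expanding, this is linear in s: (160)s + (4560) = 0.
So s = -57/2.

-57/2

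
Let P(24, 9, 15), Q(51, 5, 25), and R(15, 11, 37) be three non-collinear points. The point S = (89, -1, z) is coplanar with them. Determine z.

25

A normal to the plane is n = PQ × PR = (-108, -684, 18).
S lies in the plane iff n · PS = 0.
This gives (18)z + (-450) = 0, so z = 25.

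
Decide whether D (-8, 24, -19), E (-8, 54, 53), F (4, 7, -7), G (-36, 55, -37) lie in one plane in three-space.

With D as base: DE = (0, 30, 72), DF = (12, -17, 12), DG = (-28, 31, -18).
DF × DG = (-66, -120, -104).
DE · (DF × DG) = -11088.
Since -11088 ≠ 0, the four points are not coplanar.

No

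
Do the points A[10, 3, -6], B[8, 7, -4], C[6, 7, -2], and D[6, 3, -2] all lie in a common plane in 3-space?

Yes

A normal to the plane through A, B, C is n = AB × AC = (8, 0, 8).
The plane has equation n·P = 32. For D: n·D = 32.
Equal, so D lies in the plane and all four are coplanar.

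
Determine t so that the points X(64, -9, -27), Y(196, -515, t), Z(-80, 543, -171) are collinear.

105

Collinearity requires XY × XZ = 0; each component is linear in t.
The x-component gives (-552)t + (57960) = 0, so t = 105.
The remaining components then also vanish.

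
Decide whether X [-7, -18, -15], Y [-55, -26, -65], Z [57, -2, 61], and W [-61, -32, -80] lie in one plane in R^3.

The four points are coplanar iff the 3×3 determinant with rows XY, XZ, XW is zero.
Rows: (-48, -8, -50), (64, 16, 76), (-54, -14, -65).
Expanding along the first row: (-48)(24) − (-8)(-56) + (-50)(-32) = 0.
Zero determinant ⇒ coplanar.

Yes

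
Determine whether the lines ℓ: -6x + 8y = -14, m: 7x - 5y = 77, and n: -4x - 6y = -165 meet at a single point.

No

Intersecting ℓ and m: solving the 2×2 system gives (x, y) = (21, 14).
Substitute into n: (-4)(21) + (-6)(14) = -168.
But n requires -165 ≠ -168, so the three lines have no common point.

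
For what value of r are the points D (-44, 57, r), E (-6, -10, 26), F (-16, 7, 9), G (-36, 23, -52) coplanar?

The points are coplanar iff DE · (DF × DG) = 0.
Expanding, this is linear in r: (-180)r + (-6300) = 0.
So r = -35.

-35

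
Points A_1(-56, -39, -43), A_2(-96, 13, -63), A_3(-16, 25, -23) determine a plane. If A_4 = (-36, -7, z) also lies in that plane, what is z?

The plane through A_1, A_2, A_3 has equation 2320x − 4640z = 69600.
Substituting A_4: (-4640)z + (-83520) = 69600, so z = -33.

-33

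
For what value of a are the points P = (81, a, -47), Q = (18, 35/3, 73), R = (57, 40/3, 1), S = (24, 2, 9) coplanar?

41/3

Coplanarity ⇔ det[PQ; PR; PS] = 0.
Expanding, this is linear in a: (-2064)a + (28208) = 0.
So a = 41/3.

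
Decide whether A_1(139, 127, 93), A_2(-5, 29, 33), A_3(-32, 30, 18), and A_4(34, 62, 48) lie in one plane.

A normal to the plane through A_1, A_2, A_3 is n = A_1A_2 × A_1A_3 = (1530, -540, -2790).
The plane has equation n·P = -115380. For A_4: n·A_4 = -115380.
Equal, so A_4 lies in the plane and all four are coplanar.

Yes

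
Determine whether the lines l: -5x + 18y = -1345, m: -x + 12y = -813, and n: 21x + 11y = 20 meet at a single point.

Intersecting l and m: solving the 2×2 system gives (x, y) = (251/7, -1360/21).
Substitute into n: (21)(251/7) + (11)(-1360/21) = 853/21.
But n requires 20 ≠ 853/21, so the three lines have no common point.

No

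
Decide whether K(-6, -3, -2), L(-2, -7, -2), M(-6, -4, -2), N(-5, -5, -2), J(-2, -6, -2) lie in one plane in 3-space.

Yes

The plane through K, L, M has normal n = KL × KM = (0, 0, -4) and equation n·P = 8.
Checking the remaining points: n·N = 8, n·J = 8.
All equal 8, so all 5 points lie in one plane.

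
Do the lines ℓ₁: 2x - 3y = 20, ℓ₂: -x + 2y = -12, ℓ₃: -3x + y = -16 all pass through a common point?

Intersecting ℓ₁ and ℓ₂: solving the 2×2 system gives (x, y) = (4, -4).
Substitute into ℓ₃: (-3)(4) + (1)(-4) = -16.
This equals -16, so (4, -4) lies on all three lines and they are concurrent.

Yes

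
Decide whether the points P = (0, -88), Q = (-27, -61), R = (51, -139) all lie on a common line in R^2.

Yes

PQ = (-27, 27), PR = (51, -51).
det[PQ; PR] = (-27)(-51) − (27)(51) = 0.
The determinant is zero, so the points are collinear.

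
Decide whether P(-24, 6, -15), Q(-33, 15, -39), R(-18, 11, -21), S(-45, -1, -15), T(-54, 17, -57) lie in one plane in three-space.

Yes

The plane through P, Q, R has normal n = PQ × PR = (66, -198, -99) and equation n·X = -1287.
Checking the remaining points: n·S = -1287, n·T = -1287.
All equal -1287, so all 5 points lie in one plane.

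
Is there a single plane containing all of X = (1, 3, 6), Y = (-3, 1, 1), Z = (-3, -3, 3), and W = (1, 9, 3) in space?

Yes

A normal to the plane through X, Y, Z is n = XY × XZ = (-24, 8, 16).
The plane has equation n·P = 96. For W: n·W = 96.
Equal, so W lies in the plane and all four are coplanar.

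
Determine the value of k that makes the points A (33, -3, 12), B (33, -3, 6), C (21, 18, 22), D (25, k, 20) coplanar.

Normal to plane ABC: n = (126, 72, 0); plane equation n·P = 3942.
Requiring n·D = 3942: (72)k + (3150) = 3942.
So k = 11.

11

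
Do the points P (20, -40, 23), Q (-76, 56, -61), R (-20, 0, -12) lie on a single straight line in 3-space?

Yes

PQ = (-96, 96, -84), PR = (-40, 40, -35).
PQ × PR = (0, 0, 0).
The cross product vanishes, so the three points are collinear.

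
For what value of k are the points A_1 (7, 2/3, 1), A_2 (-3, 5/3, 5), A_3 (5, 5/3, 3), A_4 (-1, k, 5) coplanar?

2

Coplanarity ⇔ det[A_1A_2; A_1A_3; A_1A_4] = 0.
Expanding, this is linear in k: (12)k + (-24) = 0.
So k = 2.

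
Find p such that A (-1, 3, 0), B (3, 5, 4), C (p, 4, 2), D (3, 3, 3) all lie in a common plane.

1

The points are coplanar iff AB · (AC × AD) = 0.
Expanding, this is linear in p: (-6)p + (6) = 0.
So p = 1.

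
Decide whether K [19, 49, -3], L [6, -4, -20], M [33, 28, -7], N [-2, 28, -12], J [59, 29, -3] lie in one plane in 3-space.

Yes

The plane through K, L, M has normal n = KL × KM = (-145, -290, 1015) and equation n·P = -20010.
Checking the remaining points: n·N = -20010, n·J = -20010.
All equal -20010, so all 5 points lie in one plane.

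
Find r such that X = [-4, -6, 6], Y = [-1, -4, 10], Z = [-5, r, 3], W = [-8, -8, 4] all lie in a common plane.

Normal to plane XYW: n = (4, -10, 2); plane equation n·P = 56.
Requiring n·Z = 56: (-10)r + (-14) = 56.
So r = -7.

-7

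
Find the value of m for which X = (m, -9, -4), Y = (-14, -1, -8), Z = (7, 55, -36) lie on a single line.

-17

Collinearity requires XY × XZ = 0; each component is linear in m.
The y-component gives (-28)m + (-476) = 0, so m = -17.
The remaining components then also vanish.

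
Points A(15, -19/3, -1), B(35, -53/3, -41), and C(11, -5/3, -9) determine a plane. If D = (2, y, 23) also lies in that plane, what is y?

4/3

The plane through A, B, C has equation (832/3)x + 320y + 48z = 6256/3.
Substituting D: (320)y + (4976/3) = 6256/3, so y = 4/3.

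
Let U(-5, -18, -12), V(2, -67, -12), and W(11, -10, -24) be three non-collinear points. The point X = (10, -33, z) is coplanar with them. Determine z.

A normal to the plane is n = UV × UW = (588, 84, 840).
X lies in the plane iff n · UX = 0.
This gives (840)z + (17640) = 0, so z = -21.

-21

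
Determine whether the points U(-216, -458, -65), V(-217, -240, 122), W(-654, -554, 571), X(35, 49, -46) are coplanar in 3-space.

No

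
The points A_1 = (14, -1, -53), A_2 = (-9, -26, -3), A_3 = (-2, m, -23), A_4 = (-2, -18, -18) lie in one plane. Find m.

Coplanarity ⇔ det[A_1A_2; A_1A_3; A_1A_4] = 0.
Expanding, this is linear in m: (-5)m + (-135) = 0.
So m = -27.

-27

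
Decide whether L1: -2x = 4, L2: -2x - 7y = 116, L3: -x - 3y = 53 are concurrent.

Lines aᵢx + bᵢy = cᵢ with pairwise distinct directions are concurrent exactly when det[aᵢ bᵢ cᵢ] = 0.
Here the determinant is 42.
Nonzero, so no common point exists.

No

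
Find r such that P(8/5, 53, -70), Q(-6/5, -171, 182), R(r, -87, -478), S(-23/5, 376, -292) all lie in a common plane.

Normal to plane PQS: n = (-31668, -2184, -11466/5); plane equation n·X = -29484/5.
Requiring n·R = -29484/5: (-31668)r + (6430788/5) = -29484/5.
So r = 204/5.

204/5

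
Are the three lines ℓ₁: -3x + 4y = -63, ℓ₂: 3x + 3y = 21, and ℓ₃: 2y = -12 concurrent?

Intersecting ℓ₁ and ℓ₂: solving the 2×2 system gives (x, y) = (13, -6).
Substitute into ℓ₃: (0)(13) + (2)(-6) = -12.
This equals -12, so (13, -6) lies on all three lines and they are concurrent.

Yes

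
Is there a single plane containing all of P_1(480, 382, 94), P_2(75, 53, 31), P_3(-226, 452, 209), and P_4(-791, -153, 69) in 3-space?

No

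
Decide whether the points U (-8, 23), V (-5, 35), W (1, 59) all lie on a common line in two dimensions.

Yes

UV = (3, 12), UW = (9, 36).
det[UV; UW] = (3)(36) − (12)(9) = 0.
The determinant is zero, so the points are collinear.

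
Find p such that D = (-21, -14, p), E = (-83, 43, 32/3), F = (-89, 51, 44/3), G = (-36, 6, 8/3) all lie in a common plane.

-22/3

The points are coplanar iff DE · (DF × DG) = 0.
Expanding, this is linear in p: (154)p + (3388/3) = 0.
So p = -22/3.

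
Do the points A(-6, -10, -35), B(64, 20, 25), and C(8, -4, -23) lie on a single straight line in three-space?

AB = (70, 30, 60), AC = (14, 6, 12).
Each component of AC is 1/5 times the corresponding component of AB, so AC = 1/5·AB and the points are collinear.

Yes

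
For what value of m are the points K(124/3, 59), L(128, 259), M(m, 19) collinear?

24

Collinearity: (M − K) must be parallel to (L − K) = (260/3, 200).
Cross-multiplying the components: (m − 124/3)·(200) = (-40)·(260/3).
Solving gives m = 24.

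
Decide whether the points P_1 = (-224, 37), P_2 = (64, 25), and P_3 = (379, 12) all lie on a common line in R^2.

P_1P_2 = (288, -12), P_1P_3 = (603, -25).
Twice the signed area of △P_1P_2P_3 is (288)(-25) − (-12)(603) = 36.
The area is nonzero, so the three points are not collinear.

No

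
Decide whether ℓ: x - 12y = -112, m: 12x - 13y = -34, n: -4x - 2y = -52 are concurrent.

Intersecting ℓ and m: solving the 2×2 system gives (x, y) = (8, 10).
Substitute into n: (-4)(8) + (-2)(10) = -52.
This equals -52, so (8, 10) lies on all three lines and they are concurrent.

Yes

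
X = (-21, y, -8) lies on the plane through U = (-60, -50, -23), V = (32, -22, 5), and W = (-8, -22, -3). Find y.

-29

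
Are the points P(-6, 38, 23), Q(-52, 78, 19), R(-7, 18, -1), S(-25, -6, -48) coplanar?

With P as base: PQ = (-46, 40, -4), PR = (-1, -20, -24), PS = (-19, -44, -71).
PR × PS = (364, 385, -336).
PQ · (PR × PS) = 0.
The scalar triple product vanishes, so the four points are coplanar.

Yes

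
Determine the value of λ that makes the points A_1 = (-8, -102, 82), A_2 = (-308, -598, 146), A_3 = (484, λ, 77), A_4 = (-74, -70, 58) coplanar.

341

Normal to plane A_1A_2A_4: n = (9856, -11424, -42336); plane equation n·P = -2385152.
Requiring n·A_3 = -2385152: (-11424)λ + (1510432) = -2385152.
So λ = 341.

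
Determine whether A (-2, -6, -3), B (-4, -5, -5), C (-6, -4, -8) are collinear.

No

AB = (-2, 1, -2), AC = (-4, 2, -5).
AB × AC = (-1, -2, 0).
The cross product is nonzero, so the points do not lie on one line.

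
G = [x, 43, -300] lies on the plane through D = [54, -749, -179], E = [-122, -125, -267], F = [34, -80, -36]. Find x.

Coplanarity requires DE · (DF × DG) = 0.
DE = (-176, 624, -88), DF = (-20, 669, 143); the triple product is linear in x with coefficient 148104 and constant term 26066304.
Setting it to zero: x = -176.

-176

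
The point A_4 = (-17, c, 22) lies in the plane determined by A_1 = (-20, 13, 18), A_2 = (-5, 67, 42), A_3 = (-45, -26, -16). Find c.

17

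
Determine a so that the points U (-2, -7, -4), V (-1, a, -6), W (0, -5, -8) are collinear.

-6

Collinearity requires UV × UW = 0; each component is linear in a.
The x-component gives (-4)a + (-24) = 0, so a = -6.
The remaining components then also vanish.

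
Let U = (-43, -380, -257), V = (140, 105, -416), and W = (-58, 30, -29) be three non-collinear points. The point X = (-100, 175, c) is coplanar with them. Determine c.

130

A normal to the plane is n = UV × UW = (175770, -39339, 82305).
X lies in the plane iff n · UX = 0.
This gives (82305)c + (-10699650) = 0, so c = 130.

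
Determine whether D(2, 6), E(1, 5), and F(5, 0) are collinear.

DE = (-1, -1), DF = (3, -6).
If collinear, DF would be a scalar multiple of DE. But (-1)·(-6) ≠ (-1)·(3) (difference 9), so they are not parallel; the points are not collinear.

No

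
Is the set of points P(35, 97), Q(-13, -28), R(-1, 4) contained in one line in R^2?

No

PQ = (-48, -125), PR = (-36, -93).
Twice the signed area of △PQR is (-48)(-93) − (-125)(-36) = -36.
The area is nonzero, so the three points are not collinear.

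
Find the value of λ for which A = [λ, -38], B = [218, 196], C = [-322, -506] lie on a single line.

38

Collinearity: (A − B) must be parallel to (C − B) = (-540, -702).
Cross-multiplying the components: (λ − 218)·(-702) = (-234)·(-540).
Solving gives λ = 38.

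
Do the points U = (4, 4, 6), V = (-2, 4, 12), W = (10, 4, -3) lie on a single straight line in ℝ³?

No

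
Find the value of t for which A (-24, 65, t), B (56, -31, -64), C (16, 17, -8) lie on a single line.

48

Collinearity requires AB × AC = 0; each component is linear in t.
The x-component gives (48)t + (-2304) = 0, so t = 48.
The remaining components then also vanish.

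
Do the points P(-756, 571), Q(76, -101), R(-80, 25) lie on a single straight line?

Yes

PQ = (832, -672), PR = (676, -546).
Twice the signed area of △PQR is (832)(-546) − (-672)(676) = 0.
The triangle is degenerate (zero area), so the points are collinear.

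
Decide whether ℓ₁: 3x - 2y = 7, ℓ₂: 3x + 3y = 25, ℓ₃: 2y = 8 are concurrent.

Intersecting ℓ₁ and ℓ₂: solving the 2×2 system gives (x, y) = (71/15, 18/5).
Substitute into ℓ₃: (0)(71/15) + (2)(18/5) = 36/5.
But ℓ₃ requires 8 ≠ 36/5, so the three lines have no common point.

No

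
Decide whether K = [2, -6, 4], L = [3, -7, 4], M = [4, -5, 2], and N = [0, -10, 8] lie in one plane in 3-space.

Yes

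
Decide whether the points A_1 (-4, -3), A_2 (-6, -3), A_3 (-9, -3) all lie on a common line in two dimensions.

A_1A_2 = (-2, 0), A_1A_3 = (-5, 0).
Twice the signed area of △A_1A_2A_3 is (-2)(0) − (0)(-5) = 0.
The triangle is degenerate (zero area), so the points are collinear.

Yes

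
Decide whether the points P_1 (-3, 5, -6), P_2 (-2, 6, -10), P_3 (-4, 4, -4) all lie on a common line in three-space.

No

P_1P_2 = (1, 1, -4), P_1P_3 = (-1, -1, 2).
P_1P_2 × P_1P_3 = (-2, 2, 0).
The cross product is nonzero, so the points do not lie on one line.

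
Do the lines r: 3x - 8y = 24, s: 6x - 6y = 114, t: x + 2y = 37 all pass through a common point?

The three lines meet at one point iff the augmented coefficient matrix [aᵢ bᵢ cᵢ] has rank < 3, i.e. its determinant vanishes.
Here the determinant is -54.
Nonzero, so no common point exists.

No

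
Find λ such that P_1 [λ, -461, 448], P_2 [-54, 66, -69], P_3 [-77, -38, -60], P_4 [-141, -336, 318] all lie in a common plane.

The points are coplanar iff P_1P_2 · (P_1P_3 × P_1P_4) = 0.
Expanding, this is linear in λ: (36630)λ + (6153840) = 0.
So λ = -168.

-168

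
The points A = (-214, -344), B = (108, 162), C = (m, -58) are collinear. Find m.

Collinearity: (C − A) must be parallel to (B − A) = (322, 506).
Cross-multiplying the components: (m − (-214))·(506) = (286)·(322).
Solving gives m = -32.

-32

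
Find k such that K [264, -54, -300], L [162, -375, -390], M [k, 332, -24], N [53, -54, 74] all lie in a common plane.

Normal to plane KLN: n = (-120054, 57138, -67731); plane equation n·P = -14460408.
Requiring n·M = -14460408: (-120054)k + (20595360) = -14460408.
So k = 292.

292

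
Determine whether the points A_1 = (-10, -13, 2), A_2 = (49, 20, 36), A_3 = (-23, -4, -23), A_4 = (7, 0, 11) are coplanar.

With A_1 as base: A_1A_2 = (59, 33, 34), A_1A_3 = (-13, 9, -25), A_1A_4 = (17, 13, 9).
A_1A_3 × A_1A_4 = (406, -308, -322).
A_1A_2 · (A_1A_3 × A_1A_4) = 2842.
Since 2842 ≠ 0, the four points are not coplanar.

No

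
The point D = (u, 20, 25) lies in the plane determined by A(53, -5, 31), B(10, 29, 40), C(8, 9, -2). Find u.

12

A normal to the plane is n = AB × AC = (-1248, -1824, 928).
D lies in the plane iff n · AD = 0.
This gives (-1248)u + (14976) = 0, so u = 12.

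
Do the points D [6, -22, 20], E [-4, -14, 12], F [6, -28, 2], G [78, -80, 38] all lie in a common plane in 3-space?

The four points are coplanar iff the 3×3 determinant with rows DE, DF, DG is zero.
Rows: (-10, 8, -8), (0, -6, -18), (72, -58, 18).
Expanding along the first row: (-10)(-1152) − (8)(1296) + (-8)(432) = -2304.
Nonzero ⇒ not coplanar.

No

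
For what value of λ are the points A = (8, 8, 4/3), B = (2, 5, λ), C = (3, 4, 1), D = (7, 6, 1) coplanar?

Normal to plane ACD: n = (2/3, -4/3, 6); plane equation n·P = 8/3.
Requiring n·B = 8/3: (6)λ + (-16/3) = 8/3.
So λ = 4/3.

4/3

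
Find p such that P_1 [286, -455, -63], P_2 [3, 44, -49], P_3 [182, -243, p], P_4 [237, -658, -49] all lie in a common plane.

Normal to plane P_1P_2P_4: n = (9828, 3276, 81900); plane equation n·P = -3839472.
Requiring n·P_3 = -3839472: (81900)p + (992628) = -3839472.
So p = -59.

-59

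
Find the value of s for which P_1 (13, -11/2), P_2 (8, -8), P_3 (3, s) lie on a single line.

Collinearity: (P_3 − P_1) must be parallel to (P_2 − P_1) = (-5, -5/2).
Cross-multiplying the components: (s − (-11/2))·(-5) = (-10)·(-5/2).
Solving gives s = -21/2.

-21/2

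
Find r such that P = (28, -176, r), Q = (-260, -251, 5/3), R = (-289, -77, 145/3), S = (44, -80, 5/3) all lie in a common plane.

-59/3

The points are coplanar iff PQ · (PR × PS) = 0.
Expanding, this is linear in r: (57855)r + (1137815) = 0.
So r = -59/3.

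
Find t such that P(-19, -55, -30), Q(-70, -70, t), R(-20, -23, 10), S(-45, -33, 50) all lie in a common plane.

58

Coplanarity ⇔ det[PQ; PR; PS] = 0.
Expanding, this is linear in t: (810)t + (-46980) = 0.
So t = 58.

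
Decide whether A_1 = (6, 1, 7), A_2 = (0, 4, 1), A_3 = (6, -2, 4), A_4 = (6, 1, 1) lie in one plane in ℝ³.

A normal to the plane through A_1, A_2, A_3 is n = A_1A_2 × A_1A_3 = (-27, -18, 18).
The plane has equation n·P = -54. For A_4: n·A_4 = -162.
-162 ≠ -54, so A_4 is off the plane.

No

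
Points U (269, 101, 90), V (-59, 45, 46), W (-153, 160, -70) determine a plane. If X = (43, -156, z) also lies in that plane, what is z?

232

Coplanarity requires UV · (UW × UX) = 0.
UV = (-328, -56, -44), UW = (-422, 59, -160); the triple product is linear in z with coefficient -42984 and constant term 9972288.
Setting it to zero: z = 232.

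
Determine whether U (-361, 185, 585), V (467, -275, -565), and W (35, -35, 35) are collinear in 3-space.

Yes

UV = (828, -460, -1150), UW = (396, -220, -550).
UV × UW = (0, 0, 0).
The cross product vanishes, so the three points are collinear.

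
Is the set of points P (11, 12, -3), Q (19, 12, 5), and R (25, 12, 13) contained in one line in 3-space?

PQ = (8, 0, 8), PR = (14, 0, 16).
PQ × PR = (0, -16, 0).
The cross product is nonzero, so the points do not lie on one line.

No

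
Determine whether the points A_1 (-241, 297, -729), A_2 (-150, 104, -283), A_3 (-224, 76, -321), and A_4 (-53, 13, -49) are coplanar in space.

A normal to the plane through A_1, A_2, A_3 is n = A_1A_2 × A_1A_3 = (19822, -29546, -16830).
The plane has equation n·P = -1283194. For A_4: n·A_4 = -609994.
-609994 ≠ -1283194, so A_4 is off the plane.

No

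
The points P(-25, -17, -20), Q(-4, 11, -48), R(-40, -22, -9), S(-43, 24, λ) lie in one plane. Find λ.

-35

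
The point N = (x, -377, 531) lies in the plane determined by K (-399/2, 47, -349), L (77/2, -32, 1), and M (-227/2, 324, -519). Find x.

417/2

A normal to the plane is n = KL × KM = (-83520, 70560, 72720).
N lies in the plane iff n · KN = 0.
This gives (-83520)x + (17413920) = 0, so x = 417/2.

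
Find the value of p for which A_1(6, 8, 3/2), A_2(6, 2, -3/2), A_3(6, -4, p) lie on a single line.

-9/2

Direction A_1A_2 = (0, -6, -3). From the y-coordinate of A_3, the parameter along the line is τ = (-4 − 8)/(-6) = 2.
Then p = 3/2 + 2·(-3) = -9/2.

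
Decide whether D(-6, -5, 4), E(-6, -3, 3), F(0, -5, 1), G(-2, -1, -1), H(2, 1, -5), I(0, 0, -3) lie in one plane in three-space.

The plane through D, E, F has normal n = DE × DF = (-6, -6, -12) and equation n·P = 18.
Checking the remaining points: n·G = 30, n·H = 42, n·I = 36.
Since n·G = 30 ≠ 18, G is off the plane and the points are not all coplanar.

No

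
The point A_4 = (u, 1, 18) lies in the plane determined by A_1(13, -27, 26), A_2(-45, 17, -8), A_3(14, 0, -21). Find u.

A normal to the plane is n = A_1A_2 × A_1A_3 = (-1150, -2760, -1610).
A_4 lies in the plane iff n · A_1A_4 = 0.
This gives (-1150)u + (-49450) = 0, so u = -43.

-43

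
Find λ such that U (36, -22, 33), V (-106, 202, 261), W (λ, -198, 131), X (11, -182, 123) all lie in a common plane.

The points are coplanar iff UV · (UW × UX) = 0.
Expanding, this is linear in λ: (-56640)λ + (509760) = 0.
So λ = 9.

9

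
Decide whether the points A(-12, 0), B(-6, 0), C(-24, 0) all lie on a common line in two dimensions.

AB = (6, 0), AC = (-12, 0).
Checking proportionality: AC = -2·AB, so the vectors are parallel and the points are collinear.

Yes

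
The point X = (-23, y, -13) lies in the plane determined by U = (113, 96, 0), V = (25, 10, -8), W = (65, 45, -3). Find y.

The plane through U, V, W has equation −150x + 120y + 360z = -5430.
Substituting X: (120)y + (-1230) = -5430, so y = -35.

-35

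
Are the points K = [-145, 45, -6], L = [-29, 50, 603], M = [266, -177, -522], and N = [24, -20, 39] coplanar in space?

A normal to the plane through K, L, M is n = KL × KM = (132618, 310155, -27807).
The plane has equation n·P = -5105793. For N: n·N = -4104741.
-4104741 ≠ -5105793, so N is off the plane.

No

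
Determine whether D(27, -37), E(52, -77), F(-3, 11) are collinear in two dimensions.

DE = (25, -40), DF = (-30, 48).
Checking proportionality: DF = -6/5·DE, so the vectors are parallel and the points are collinear.

Yes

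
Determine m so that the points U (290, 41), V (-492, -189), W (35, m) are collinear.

The three points are collinear iff det[UV; UW] = 0.
This determinant is linear in m: (-782)m + (-26588) = 0, so m = -34.

-34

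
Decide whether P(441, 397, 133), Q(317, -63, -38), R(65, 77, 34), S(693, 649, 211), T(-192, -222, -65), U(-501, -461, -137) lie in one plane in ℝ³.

The plane through P, Q, R has normal n = PQ × PR = (-9180, 52020, -133280) and equation n·X = -1122680.
Checking the remaining points: n·S = -722840, n·T = -1122680, n·U = -1122680.
Since n·S = -722840 ≠ -1122680, S is off the plane and the points are not all coplanar.

No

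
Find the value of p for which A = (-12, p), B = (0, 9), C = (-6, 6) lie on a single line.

3

The three points are collinear iff det[AB; AC] = 0.
This determinant is linear in p: (-6)p + (18) = 0, so p = 3.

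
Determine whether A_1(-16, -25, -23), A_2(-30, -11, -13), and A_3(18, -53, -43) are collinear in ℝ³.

No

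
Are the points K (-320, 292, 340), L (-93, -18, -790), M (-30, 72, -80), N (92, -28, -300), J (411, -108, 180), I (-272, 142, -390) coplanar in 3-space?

The plane through K, L, M has normal n = KL × KM = (-118400, -232360, 39960) and equation n·P = -16374720.
Checking the remaining points: n·N = -16374720, n·J = -16374720, n·I = -16374720.
All equal -16374720, so all 6 points lie in one plane.

Yes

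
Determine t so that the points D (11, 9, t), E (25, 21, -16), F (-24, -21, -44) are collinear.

-24

Direction EF = (-49, -42, -28). From the x-coordinate of D, the parameter along the line is τ = (11 − 25)/(-49) = 2/7.
Then t = (-16) + 2/7·(-28) = -24.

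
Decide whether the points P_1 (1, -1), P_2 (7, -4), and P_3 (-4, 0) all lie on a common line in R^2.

No

P_1P_2 = (6, -3), P_1P_3 = (-5, 1).
det[P_1P_2; P_1P_3] = (6)(1) − (-3)(-5) = -9.
The determinant is nonzero, so they are not collinear.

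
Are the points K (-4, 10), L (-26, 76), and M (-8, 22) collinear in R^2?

Yes

KL = (-22, 66), KM = (-4, 12).
det[KL; KM] = (-22)(12) − (66)(-4) = 0.
The determinant is zero, so the points are collinear.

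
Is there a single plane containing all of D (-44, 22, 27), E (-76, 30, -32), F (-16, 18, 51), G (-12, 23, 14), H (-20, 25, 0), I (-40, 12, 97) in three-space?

No

The plane through D, E, F has normal n = DE × DF = (-44, -884, -96) and equation n·P = -20104.
Checking the remaining points: n·G = -21148, n·H = -21220, n·I = -18160.
Since n·G = -21148 ≠ -20104, G is off the plane and the points are not all coplanar.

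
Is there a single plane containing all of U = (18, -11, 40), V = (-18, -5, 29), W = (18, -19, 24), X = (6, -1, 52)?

The four points are coplanar iff the 3×3 determinant with rows UV, UW, UX is zero.
Rows: (-36, 6, -11), (0, -8, -16), (-12, 10, 12).
Expanding along the first row: (-36)(64) − (6)(-192) + (-11)(-96) = -96.
Nonzero ⇒ not coplanar.

No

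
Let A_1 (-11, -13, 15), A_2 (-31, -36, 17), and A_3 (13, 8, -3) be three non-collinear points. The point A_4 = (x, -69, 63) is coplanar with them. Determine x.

-75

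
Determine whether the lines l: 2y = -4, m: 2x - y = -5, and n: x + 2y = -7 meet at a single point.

No

Intersecting l and m: solving the 2×2 system gives (x, y) = (-7/2, -2).
Substitute into n: (1)(-7/2) + (2)(-2) = -15/2.
But n requires -7 ≠ -15/2, so the three lines have no common point.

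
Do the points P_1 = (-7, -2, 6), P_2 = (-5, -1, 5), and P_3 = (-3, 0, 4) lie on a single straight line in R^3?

Yes

P_1P_2 = (2, 1, -1), P_1P_3 = (4, 2, -2).
P_1P_2 × P_1P_3 = (0, 0, 0).
The cross product vanishes, so the three points are collinear.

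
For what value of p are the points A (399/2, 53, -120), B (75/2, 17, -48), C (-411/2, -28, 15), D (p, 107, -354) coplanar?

507/2

Normal to plane ABC: n = (972, -7290, -1458); plane equation n·P = -17496.
Requiring n·D = -17496: (972)p + (-263898) = -17496.
So p = 507/2.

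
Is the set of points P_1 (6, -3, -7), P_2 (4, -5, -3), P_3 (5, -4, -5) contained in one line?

P_1P_2 = (-2, -2, 4), P_1P_3 = (-1, -1, 2).
Each component of P_1P_3 is 1/2 times the corresponding component of P_1P_2, so P_1P_3 = 1/2·P_1P_2 and the points are collinear.

Yes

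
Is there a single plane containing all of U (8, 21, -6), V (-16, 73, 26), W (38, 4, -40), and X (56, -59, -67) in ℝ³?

Yes

With U as base: UV = (-24, 52, 32), UW = (30, -17, -34), UX = (48, -80, -61).
UW × UX = (-1683, 198, -1584).
UV · (UW × UX) = 0.
The scalar triple product vanishes, so the four points are coplanar.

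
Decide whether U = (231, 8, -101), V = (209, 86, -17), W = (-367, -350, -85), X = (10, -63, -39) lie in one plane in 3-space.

Yes

With U as base: UV = (-22, 78, 84), UW = (-598, -358, 16), UX = (-221, -71, 62).
UW × UX = (-21060, 33540, -36660).
UV · (UW × UX) = 0.
The scalar triple product vanishes, so the four points are coplanar.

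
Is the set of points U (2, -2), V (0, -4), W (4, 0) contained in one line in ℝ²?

UV = (-2, -2), UW = (2, 2).
Checking proportionality: UW = -1·UV, so the vectors are parallel and the points are collinear.

Yes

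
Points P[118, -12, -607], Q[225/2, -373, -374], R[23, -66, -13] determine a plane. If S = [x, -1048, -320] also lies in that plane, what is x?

333/2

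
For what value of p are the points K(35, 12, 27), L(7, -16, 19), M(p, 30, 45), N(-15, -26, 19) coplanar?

-1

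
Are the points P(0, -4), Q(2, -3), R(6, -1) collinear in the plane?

Yes

PQ = (2, 1), PR = (6, 3).
det[PQ; PR] = (2)(3) − (1)(6) = 0.
The determinant is zero, so the points are collinear.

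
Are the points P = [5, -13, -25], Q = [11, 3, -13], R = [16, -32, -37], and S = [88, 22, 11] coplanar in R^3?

With P as base: PQ = (6, 16, 12), PR = (11, -19, -12), PS = (83, 35, 36).
PR × PS = (-264, -1392, 1962).
PQ · (PR × PS) = -312.
Since -312 ≠ 0, the four points are not coplanar.

No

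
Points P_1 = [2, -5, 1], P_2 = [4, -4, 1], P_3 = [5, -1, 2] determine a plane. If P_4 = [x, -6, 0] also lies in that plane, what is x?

5

Coplanarity requires P_1P_2 · (P_1P_3 × P_1P_4) = 0.
P_1P_2 = (2, 1, 0), P_1P_3 = (3, 4, 1); the triple product is linear in x with coefficient 1 and constant term -5.
Setting it to zero: x = 5.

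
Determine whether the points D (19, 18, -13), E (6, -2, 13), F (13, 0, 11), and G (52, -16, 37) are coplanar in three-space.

A normal to the plane through D, E, F is n = DE × DF = (-12, 156, 114).
The plane has equation n·P = 1098. For G: n·G = 1098.
Equal, so G lies in the plane and all four are coplanar.

Yes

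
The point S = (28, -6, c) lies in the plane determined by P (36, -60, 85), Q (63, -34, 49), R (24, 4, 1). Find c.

14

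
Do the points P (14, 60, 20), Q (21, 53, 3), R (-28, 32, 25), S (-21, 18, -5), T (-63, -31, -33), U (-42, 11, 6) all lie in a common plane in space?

The plane through P, Q, R has normal n = PQ × PR = (-511, 679, -490) and equation n·X = 23786.
Checking the remaining points: n·S = 25403, n·T = 27314, n·U = 25991.
Since n·S = 25403 ≠ 23786, S is off the plane and the points are not all coplanar.

No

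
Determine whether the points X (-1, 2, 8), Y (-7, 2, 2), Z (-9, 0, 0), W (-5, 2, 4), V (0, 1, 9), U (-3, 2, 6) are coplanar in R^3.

Yes

The plane through X, Y, Z has normal n = XY × XZ = (-12, 0, 12) and equation n·P = 108.
Checking the remaining points: n·W = 108, n·V = 108, n·U = 108.
All equal 108, so all 6 points lie in one plane.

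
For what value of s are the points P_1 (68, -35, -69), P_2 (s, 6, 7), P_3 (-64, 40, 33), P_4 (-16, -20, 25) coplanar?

-20

The points are coplanar iff P_1P_2 · (P_1P_3 × P_1P_4) = 0.
Expanding, this is linear in s: (5520)s + (110400) = 0.
So s = -20.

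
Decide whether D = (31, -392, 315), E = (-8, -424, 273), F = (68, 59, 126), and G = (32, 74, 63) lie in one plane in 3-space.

Yes

A normal to the plane through D, E, F is n = DE × DF = (24990, -8925, -16405).
The plane has equation n·P = -894285. For G: n·G = -894285.
Equal, so G lies in the plane and all four are coplanar.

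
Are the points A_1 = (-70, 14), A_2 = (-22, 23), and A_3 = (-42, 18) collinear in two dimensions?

No

A_1A_2 = (48, 9), A_1A_3 = (28, 4).
If collinear, A_1A_3 would be a scalar multiple of A_1A_2. But (48)·(4) ≠ (9)·(28) (difference -60), so they are not parallel; the points are not collinear.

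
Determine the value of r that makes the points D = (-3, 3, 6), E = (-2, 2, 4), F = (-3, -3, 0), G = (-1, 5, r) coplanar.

Coplanarity ⇔ det[DE; DF; DG] = 0.
Expanding, this is linear in r: (-6)r + (36) = 0.
So r = 6.

6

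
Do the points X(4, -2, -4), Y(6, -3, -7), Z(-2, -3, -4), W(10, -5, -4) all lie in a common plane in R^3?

A normal to the plane through X, Y, Z is n = XY × XZ = (-3, 18, -8).
The plane has equation n·P = -16. For W: n·W = -88.
-88 ≠ -16, so W is off the plane.

No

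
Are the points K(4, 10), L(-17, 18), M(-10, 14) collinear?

KL = (-21, 8), KM = (-14, 4).
If collinear, KM would be a scalar multiple of KL. But (-21)·(4) ≠ (8)·(-14) (difference 28), so they are not parallel; the points are not collinear.

No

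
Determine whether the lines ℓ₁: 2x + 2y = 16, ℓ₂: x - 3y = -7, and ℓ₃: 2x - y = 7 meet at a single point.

Intersecting ℓ₁ and ℓ₂: solving the 2×2 system gives (x, y) = (17/4, 15/4).
Substitute into ℓ₃: (2)(17/4) + (-1)(15/4) = 19/4.
But ℓ₃ requires 7 ≠ 19/4, so the three lines have no common point.

No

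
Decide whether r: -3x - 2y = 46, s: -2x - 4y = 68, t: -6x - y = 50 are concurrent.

Yes

Lines aᵢx + bᵢy = cᵢ with pairwise distinct directions are concurrent exactly when det[aᵢ bᵢ cᵢ] = 0.
Here the determinant is 0.
It vanishes, so the lines are concurrent at (-6, -14).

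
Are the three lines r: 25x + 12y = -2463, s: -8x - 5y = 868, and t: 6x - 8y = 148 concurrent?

No

The three lines meet at one point iff the augmented coefficient matrix [aᵢ bᵢ cᵢ] has rank < 3, i.e. its determinant vanishes.
Here the determinant is 282.
Nonzero, so no common point exists.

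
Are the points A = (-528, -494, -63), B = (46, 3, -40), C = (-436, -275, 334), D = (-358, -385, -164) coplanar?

The four points are coplanar iff the 3×3 determinant with rows AB, AC, AD is zero.
Rows: (574, 497, 23), (92, 219, 397), (170, 109, -101).
Expanding along the first row: (574)(-65392) − (497)(-76782) + (23)(-27202) = 0.
Zero determinant ⇒ coplanar.

Yes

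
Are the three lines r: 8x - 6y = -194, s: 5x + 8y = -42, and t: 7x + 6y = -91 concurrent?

No

Intersecting r and s: solving the 2×2 system gives (x, y) = (-902/47, 317/47).
Substitute into t: (7)(-902/47) + (6)(317/47) = -4412/47.
But t requires -91 ≠ -4412/47, so the three lines have no common point.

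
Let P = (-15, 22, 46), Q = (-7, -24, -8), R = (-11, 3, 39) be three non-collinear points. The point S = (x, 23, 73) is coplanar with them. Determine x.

Coplanarity requires PQ · (PR × PS) = 0.
PQ = (8, -46, -54), PR = (4, -19, -7); the triple product is linear in x with coefficient -704 and constant term -9856.
Setting it to zero: x = -14.

-14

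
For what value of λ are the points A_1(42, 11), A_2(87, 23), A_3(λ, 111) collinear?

417

Collinearity: (A_3 − A_1) must be parallel to (A_2 − A_1) = (45, 12).
Cross-multiplying the components: (λ − 42)·(12) = (100)·(45).
Solving gives λ = 417.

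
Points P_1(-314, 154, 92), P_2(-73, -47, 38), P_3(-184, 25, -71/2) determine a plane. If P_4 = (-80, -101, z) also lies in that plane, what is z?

-493/2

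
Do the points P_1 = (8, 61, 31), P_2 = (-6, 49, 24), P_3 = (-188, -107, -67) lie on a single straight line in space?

Yes

P_1P_2 = (-14, -12, -7), P_1P_3 = (-196, -168, -98).
P_1P_2 × P_1P_3 = (0, 0, 0).
The cross product vanishes, so the three points are collinear.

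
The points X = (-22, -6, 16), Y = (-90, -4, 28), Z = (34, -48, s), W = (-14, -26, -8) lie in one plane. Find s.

The points are coplanar iff XY · (XZ × XW) = 0.
Expanding, this is linear in s: (-1344)s + (-53760) = 0.
So s = -40.

-40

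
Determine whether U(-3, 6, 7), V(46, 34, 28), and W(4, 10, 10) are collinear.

UV = (49, 28, 21), UW = (7, 4, 3).
Each component of UW is 1/7 times the corresponding component of UV, so UW = 1/7·UV and the points are collinear.

Yes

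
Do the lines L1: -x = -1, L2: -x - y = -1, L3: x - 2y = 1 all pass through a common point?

Yes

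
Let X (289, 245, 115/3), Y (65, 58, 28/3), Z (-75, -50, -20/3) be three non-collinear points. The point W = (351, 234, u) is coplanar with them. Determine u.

Coplanarity requires XY · (XZ × XW) = 0.
XY = (-224, -187, -29), XZ = (-364, -295, -45); the triple product is linear in u with coefficient -1988 and constant term 186872/3.
Setting it to zero: u = 94/3.

94/3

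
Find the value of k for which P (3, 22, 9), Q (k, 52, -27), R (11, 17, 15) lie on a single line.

-45

Collinearity requires PQ × PR = 0; each component is linear in k.
The y-component gives (-6)k + (-270) = 0, so k = -45.
The remaining components then also vanish.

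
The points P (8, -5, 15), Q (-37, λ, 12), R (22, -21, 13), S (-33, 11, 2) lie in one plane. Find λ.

The points are coplanar iff PQ · (PR × PS) = 0.
Expanding, this is linear in λ: (264)λ + (-8184) = 0.
So λ = 31.

31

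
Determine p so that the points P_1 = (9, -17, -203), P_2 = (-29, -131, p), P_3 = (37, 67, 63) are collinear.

Direction P_1P_3 = (28, 84, 266). From the x-coordinate of P_2, the parameter along the line is τ = (-29 − 9)/28 = -19/14.
Then p = (-203) + (-19/14)·(266) = -564.

-564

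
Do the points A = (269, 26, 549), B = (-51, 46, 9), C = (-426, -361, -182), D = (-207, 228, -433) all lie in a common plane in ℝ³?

No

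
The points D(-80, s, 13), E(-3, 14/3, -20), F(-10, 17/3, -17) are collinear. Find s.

47/3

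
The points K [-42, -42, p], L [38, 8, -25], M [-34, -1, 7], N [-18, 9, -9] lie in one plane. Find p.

The points are coplanar iff KL · (KM × KN) = 0.
Expanding, this is linear in p: (576)p + (-31680) = 0.
So p = 55.

55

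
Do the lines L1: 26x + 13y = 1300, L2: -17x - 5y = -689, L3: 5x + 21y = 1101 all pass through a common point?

Yes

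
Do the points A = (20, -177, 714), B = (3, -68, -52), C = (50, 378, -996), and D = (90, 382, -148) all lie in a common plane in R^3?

No

A normal to the plane through A, B, C is n = AB × AC = (238740, -52050, -12705).
The plane has equation n·P = 4916280. For D: n·D = 3483840.
3483840 ≠ 4916280, so D is off the plane.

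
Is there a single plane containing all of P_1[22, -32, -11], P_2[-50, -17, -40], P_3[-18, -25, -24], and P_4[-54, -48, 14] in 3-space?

A normal to the plane through P_1, P_2, P_3 is n = P_1P_2 × P_1P_3 = (8, 224, 96).
The plane has equation n·P = -8048. For P_4: n·P_4 = -9840.
-9840 ≠ -8048, so P_4 is off the plane.

No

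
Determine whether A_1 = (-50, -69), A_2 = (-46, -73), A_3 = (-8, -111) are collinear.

Yes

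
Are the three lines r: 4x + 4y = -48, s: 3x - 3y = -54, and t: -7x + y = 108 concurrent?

Intersecting r and s: solving the 2×2 system gives (x, y) = (-15, 3).
Substitute into t: (-7)(-15) + (1)(3) = 108.
This equals 108, so (-15, 3) lies on all three lines and they are concurrent.

Yes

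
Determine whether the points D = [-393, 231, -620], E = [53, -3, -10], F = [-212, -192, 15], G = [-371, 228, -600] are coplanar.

Yes

The four points are coplanar iff the 3×3 determinant with rows DE, DF, DG is zero.
Rows: (446, -234, 610), (181, -423, 635), (22, -3, 20).
Expanding along the first row: (446)(-6555) − (-234)(-10350) + (610)(8763) = 0.
Zero determinant ⇒ coplanar.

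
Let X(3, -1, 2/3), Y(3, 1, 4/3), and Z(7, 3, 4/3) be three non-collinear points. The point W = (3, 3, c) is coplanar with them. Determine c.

A normal to the plane is n = XY × XZ = (-4/3, 8/3, -8).
W lies in the plane iff n · XW = 0.
This gives (-8)c + (16) = 0, so c = 2.

2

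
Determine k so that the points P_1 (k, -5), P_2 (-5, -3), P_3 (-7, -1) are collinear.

The three points are collinear iff det[P_1P_2; P_1P_3] = 0.
This determinant is linear in k: (-2)k + (-6) = 0, so k = -3.

-3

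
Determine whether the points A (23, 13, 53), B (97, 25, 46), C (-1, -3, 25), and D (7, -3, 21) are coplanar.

Yes

The four points are coplanar iff the 3×3 determinant with rows AB, AC, AD is zero.
Rows: (74, 12, -7), (-24, -16, -28), (-16, -16, -32).
Expanding along the first row: (74)(64) − (12)(320) + (-7)(128) = 0.
Zero determinant ⇒ coplanar.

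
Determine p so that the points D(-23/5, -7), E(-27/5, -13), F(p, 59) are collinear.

Collinearity: (F − D) must be parallel to (E − D) = (-4/5, -6).
Cross-multiplying the components: (p − (-23/5))·(-6) = (66)·(-4/5).
Solving gives p = 21/5.

21/5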